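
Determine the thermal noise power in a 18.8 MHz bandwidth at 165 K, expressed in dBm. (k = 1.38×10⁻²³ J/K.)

P_n = kTB = 1.38×10⁻²³ × 165 × 1.88×10⁷ = 4.28×10⁻¹⁴ W
In dBm: 10 log₁₀(4.28×10⁻¹⁴ / 10⁻³) = −103.7 dBm

−103.7 dBm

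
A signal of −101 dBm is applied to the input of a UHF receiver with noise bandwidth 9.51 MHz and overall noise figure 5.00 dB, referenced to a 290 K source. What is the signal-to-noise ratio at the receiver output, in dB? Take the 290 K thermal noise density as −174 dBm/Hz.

Noise floor: N = −174 + 10 log₁₀(B) + NF
10 log₁₀(9.51×10⁶) = 69.78 dB
N = −174 + 69.78 + 5.00 = −99.22 dBm
SNR = P_sig − N = −101 − (−99.22) = −1.78 dB → −1.8 dB

−1.8 dB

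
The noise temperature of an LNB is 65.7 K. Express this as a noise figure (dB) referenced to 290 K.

F = 1 + T_e/T₀ = 1 + 65.7/290 = 1.22655
NF = 10 log₁₀(1.22655) = 0.887 dB

0.887 dB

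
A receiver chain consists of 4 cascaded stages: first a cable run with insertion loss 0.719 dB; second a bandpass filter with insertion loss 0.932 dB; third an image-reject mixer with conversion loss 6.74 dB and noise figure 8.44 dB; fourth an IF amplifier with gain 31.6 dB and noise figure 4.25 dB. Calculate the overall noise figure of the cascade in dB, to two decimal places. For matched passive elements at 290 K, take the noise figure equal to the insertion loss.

Convert to linear (a loss of L dB is a gain of −L dB): F_i = 10^(NF_i/10), G_i = 10^(G_i,dB/10)
  Stage 1: F_1 = 10^(0.719/10) = 1.180, G_1 = 10^(−0.719/10) = 0.8474
  Stage 2: F_2 = 10^(0.932/10) = 1.239, G_2 = 10^(−0.932/10) = 0.8069
  Stage 3: F_3 = 10^(8.44/10) = 6.982, G_3 = 10^(−6.74/10) = 0.2118
  Stage 4: F_4 = 10^(4.25/10) = 2.661, G_4 = 10^(31.6/10) = 1445
Friis cascade:
  F = 1.180 + (1.239 − 1)/0.8474 + (6.982 − 1)/0.6838 + (2.661 − 1)/0.1448 = 21.68
NF = 10 log₁₀(21.68) = 13.36 dB

13.36 dB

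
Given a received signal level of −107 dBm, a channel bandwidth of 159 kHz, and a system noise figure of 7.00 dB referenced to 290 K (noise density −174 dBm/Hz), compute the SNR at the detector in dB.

8.0 dB

Noise floor: N = −174 + 10 log₁₀(B) + NF
10 log₁₀(1.59×10⁵) = 52.01 dB
N = −174 + 52.01 + 7.00 = −114.99 dBm
SNR = P_sig − N = −107 − (−114.99) = 7.99 dB → 8.0 dB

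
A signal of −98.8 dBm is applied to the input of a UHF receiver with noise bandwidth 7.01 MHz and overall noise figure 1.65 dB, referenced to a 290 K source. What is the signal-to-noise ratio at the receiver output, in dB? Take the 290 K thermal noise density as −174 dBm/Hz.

Noise floor: N = −174 + 10 log₁₀(B) + NF
10 log₁₀(7.01×10⁶) = 68.46 dB
N = −174 + 68.46 + 1.65 = −103.89 dBm
SNR = P_sig − N = −98.8 − (−103.89) = 5.09 dB → 5.1 dB

5.1 dB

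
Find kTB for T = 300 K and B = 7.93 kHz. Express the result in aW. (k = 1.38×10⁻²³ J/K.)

32.8 aW

P_n = kTB = 1.38×10⁻²³ × 300 × 7.93×10³ = 3.28×10⁻¹⁷ W = 32.8 aW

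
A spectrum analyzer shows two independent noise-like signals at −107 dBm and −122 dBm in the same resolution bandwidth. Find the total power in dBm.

−106.9 dBm

Convert to linear, add, convert back:
P₁ = 2.00×10⁻¹⁴ W, P₂ = 6.31×10⁻¹⁶ W
P_tot = 2.06×10⁻¹⁴ W → 10 log₁₀(P_tot / 10⁻³) = −106.9 dBm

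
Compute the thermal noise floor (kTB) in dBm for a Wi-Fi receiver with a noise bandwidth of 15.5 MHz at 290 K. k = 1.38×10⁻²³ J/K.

P_n = kTB = 1.38×10⁻²³ × 290 × 1.55×10⁷ = 6.20×10⁻¹⁴ W
In dBm: 10 log₁₀(6.20×10⁻¹⁴ / 10⁻³) = −102.1 dBm

−102.1 dBm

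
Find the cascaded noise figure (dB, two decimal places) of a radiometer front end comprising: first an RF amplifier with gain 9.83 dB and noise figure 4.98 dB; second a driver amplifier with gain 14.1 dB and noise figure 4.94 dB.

Convert to linear (a loss of L dB is a gain of −L dB): F_i = 10^(NF_i/10), G_i = 10^(G_i,dB/10)
  Stage 1: F_1 = 10^(4.98/10) = 3.148, G_1 = 10^(9.83/10) = 9.616
  Stage 2: F_2 = 10^(4.94/10) = 3.119, G_2 = 10^(14.1/10) = 25.70
Friis cascade:
  F = 3.148 + (3.119 − 1)/9.616 = 3.368
NF = 10 log₁₀(3.368) = 5.27 dB

5.27 dB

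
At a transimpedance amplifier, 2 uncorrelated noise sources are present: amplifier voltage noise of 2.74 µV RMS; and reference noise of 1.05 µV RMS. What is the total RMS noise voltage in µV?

Uncorrelated sources add in power (mean-square): V_tot = √(ΣV_i²)
V_tot = √[(2.74×10⁻⁶)² + (1.05×10⁻⁶)²] = 2.93×10⁻⁶ V = 2.93 µV

2.93 µV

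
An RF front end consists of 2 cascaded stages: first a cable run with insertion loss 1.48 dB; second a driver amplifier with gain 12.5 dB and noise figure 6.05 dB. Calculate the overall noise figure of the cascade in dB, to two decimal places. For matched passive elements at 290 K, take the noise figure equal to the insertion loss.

7.53 dB

Convert to linear (a loss of L dB is a gain of −L dB): F_i = 10^(NF_i/10), G_i = 10^(G_i,dB/10)
  Stage 1: F_1 = 10^(1.48/10) = 1.406, G_1 = 10^(−1.48/10) = 0.7112
  Stage 2: F_2 = 10^(6.05/10) = 4.027, G_2 = 10^(12.5/10) = 17.78
Friis cascade:
  F = 1.406 + (4.027 − 1)/0.7112 = 5.662
NF = 10 log₁₀(5.662) = 7.53 dB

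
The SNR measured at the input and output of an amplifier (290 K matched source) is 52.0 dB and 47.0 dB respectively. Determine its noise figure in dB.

NF (dB) = SNR_in(dB) − SNR_out(dB) when the source is at T₀
NF = 52.0 − 47.0 = 5.0 dB

5.0 dB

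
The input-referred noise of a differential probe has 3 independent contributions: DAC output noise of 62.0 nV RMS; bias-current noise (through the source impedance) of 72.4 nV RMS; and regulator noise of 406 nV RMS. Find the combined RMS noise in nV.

Uncorrelated sources add in power (mean-square): V_tot = √(ΣV_i²)
V_tot = √[(6.20×10⁻⁸)² + (7.24×10⁻⁸)² + (4.06×10⁻⁷)²] = 4.17×10⁻⁷ V = 417 nV

417 nV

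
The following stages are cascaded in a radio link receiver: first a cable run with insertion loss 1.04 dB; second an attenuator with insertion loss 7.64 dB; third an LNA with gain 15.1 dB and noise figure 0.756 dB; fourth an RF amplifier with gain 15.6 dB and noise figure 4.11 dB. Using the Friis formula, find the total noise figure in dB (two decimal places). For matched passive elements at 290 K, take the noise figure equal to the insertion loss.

Convert to linear (a loss of L dB is a gain of −L dB): F_i = 10^(NF_i/10), G_i = 10^(G_i,dB/10)
  Stage 1: F_1 = 10^(1.04/10) = 1.271, G_1 = 10^(−1.04/10) = 0.7870
  Stage 2: F_2 = 10^(7.64/10) = 5.808, G_2 = 10^(−7.64/10) = 0.1722
  Stage 3: F_3 = 10^(0.756/10) = 1.190, G_3 = 10^(15.1/10) = 32.36
  Stage 4: F_4 = 10^(4.11/10) = 2.576, G_4 = 10^(15.6/10) = 36.31
Friis cascade:
  F = 1.271 + (5.808 − 1)/0.7870 + (1.190 − 1)/0.1355 + (2.576 − 1)/4.385 = 9.142
NF = 10 log₁₀(9.142) = 9.61 dB

9.61 dB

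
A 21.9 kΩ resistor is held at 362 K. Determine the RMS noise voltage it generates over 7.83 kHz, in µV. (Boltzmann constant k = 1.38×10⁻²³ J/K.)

V_n = √(4kTRB)
4kTRB = 4 × 1.38×10⁻²³ × 362 × 2.19×10⁴ × 7.83×10³ = 3.43×10⁻¹² V²
V_n = √(3.43×10⁻¹²) = 1.85×10⁻⁶ V = 1.85 µV

1.85 µV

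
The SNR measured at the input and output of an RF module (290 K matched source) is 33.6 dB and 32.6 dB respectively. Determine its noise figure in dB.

1.0 dB

NF (dB) = SNR_in(dB) − SNR_out(dB) when the source is at T₀
NF = 33.6 − 32.6 = 1.0 dB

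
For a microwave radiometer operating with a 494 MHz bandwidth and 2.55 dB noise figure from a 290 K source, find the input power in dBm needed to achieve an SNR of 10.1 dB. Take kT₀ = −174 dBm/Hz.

−74.4 dBm

Sensitivity = −174 + 10 log₁₀(B) + NF + SNR_min
= −174 + 86.94 + 2.55 + 10.1
= −74.41 dBm → −74.4 dBm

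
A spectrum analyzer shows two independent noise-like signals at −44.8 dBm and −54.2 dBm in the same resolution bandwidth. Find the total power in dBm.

−44.3 dBm

Convert to linear, add, convert back:
P₁ = 3.31×10⁻⁸ W, P₂ = 3.80×10⁻⁹ W
P_tot = 3.69×10⁻⁸ W → 10 log₁₀(P_tot / 10⁻³) = −44.3 dBm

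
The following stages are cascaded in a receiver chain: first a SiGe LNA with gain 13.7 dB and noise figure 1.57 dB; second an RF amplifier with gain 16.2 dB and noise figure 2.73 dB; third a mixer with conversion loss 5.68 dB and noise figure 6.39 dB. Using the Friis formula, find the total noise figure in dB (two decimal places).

Convert to linear (a loss of L dB is a gain of −L dB): F_i = 10^(NF_i/10), G_i = 10^(G_i,dB/10)
  Stage 1: F_1 = 10^(1.57/10) = 1.435, G_1 = 10^(13.7/10) = 23.44
  Stage 2: F_2 = 10^(2.73/10) = 1.875, G_2 = 10^(16.2/10) = 41.69
  Stage 3: F_3 = 10^(6.39/10) = 4.355, G_3 = 10^(−5.68/10) = 0.2704
Friis cascade:
  F = 1.435 + (1.875 − 1)/23.44 + (4.355 − 1)/977.2 = 1.476
NF = 10 log₁₀(1.476) = 1.69 dB

1.69 dB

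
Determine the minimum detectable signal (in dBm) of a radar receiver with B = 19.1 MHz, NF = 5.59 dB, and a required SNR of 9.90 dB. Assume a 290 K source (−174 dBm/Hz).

Sensitivity = −174 + 10 log₁₀(B) + NF + SNR_min
= −174 + 72.81 + 5.59 + 9.90
= −85.70 dBm → −85.7 dBm

−85.7 dBm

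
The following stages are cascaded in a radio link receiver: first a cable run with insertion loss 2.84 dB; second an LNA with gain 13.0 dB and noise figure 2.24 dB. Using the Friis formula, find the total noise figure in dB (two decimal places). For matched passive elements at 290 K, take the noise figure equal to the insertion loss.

5.08 dB

Convert to linear (a loss of L dB is a gain of −L dB): F_i = 10^(NF_i/10), G_i = 10^(G_i,dB/10)
  Stage 1: F_1 = 10^(2.84/10) = 1.923, G_1 = 10^(−2.84/10) = 0.5200
  Stage 2: F_2 = 10^(2.24/10) = 1.675, G_2 = 10^(13.0/10) = 19.95
Friis cascade:
  F = 1.923 + (1.675 − 1)/0.5200 = 3.221
NF = 10 log₁₀(3.221) = 5.08 dB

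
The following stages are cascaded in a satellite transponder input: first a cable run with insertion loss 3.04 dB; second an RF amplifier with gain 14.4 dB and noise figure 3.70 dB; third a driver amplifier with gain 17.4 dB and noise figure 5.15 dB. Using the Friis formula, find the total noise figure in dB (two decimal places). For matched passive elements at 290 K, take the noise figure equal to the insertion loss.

Convert to linear (a loss of L dB is a gain of −L dB): F_i = 10^(NF_i/10), G_i = 10^(G_i,dB/10)
  Stage 1: F_1 = 10^(3.04/10) = 2.014, G_1 = 10^(−3.04/10) = 0.4966
  Stage 2: F_2 = 10^(3.70/10) = 2.344, G_2 = 10^(14.4/10) = 27.54
  Stage 3: F_3 = 10^(5.15/10) = 3.273, G_3 = 10^(17.4/10) = 54.95
Friis cascade:
  F = 2.014 + (2.344 − 1)/0.4966 + (3.273 − 1)/13.68 = 4.887
NF = 10 log₁₀(4.887) = 6.89 dB

6.89 dB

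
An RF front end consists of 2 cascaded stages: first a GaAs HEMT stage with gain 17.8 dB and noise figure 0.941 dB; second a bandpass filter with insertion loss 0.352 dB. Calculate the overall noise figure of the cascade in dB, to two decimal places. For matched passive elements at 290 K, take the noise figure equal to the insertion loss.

0.95 dB

Convert to linear (a loss of L dB is a gain of −L dB): F_i = 10^(NF_i/10), G_i = 10^(G_i,dB/10)
  Stage 1: F_1 = 10^(0.941/10) = 1.242, G_1 = 10^(17.8/10) = 60.26
  Stage 2: F_2 = 10^(0.352/10) = 1.084, G_2 = 10^(−0.352/10) = 0.9221
Friis cascade:
  F = 1.242 + (1.084 − 1)/60.26 = 1.243
NF = 10 log₁₀(1.243) = 0.95 dB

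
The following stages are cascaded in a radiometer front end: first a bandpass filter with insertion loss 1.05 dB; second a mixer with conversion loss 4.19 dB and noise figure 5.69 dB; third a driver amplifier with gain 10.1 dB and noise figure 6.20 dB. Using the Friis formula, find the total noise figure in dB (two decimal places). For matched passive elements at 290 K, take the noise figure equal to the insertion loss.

Convert to linear (a loss of L dB is a gain of −L dB): F_i = 10^(NF_i/10), G_i = 10^(G_i,dB/10)
  Stage 1: F_1 = 10^(1.05/10) = 1.274, G_1 = 10^(−1.05/10) = 0.7852
  Stage 2: F_2 = 10^(5.69/10) = 3.707, G_2 = 10^(−4.19/10) = 0.3811
  Stage 3: F_3 = 10^(6.20/10) = 4.169, G_3 = 10^(10.1/10) = 10.23
Friis cascade:
  F = 1.274 + (3.707 − 1)/0.7852 + (4.169 − 1)/0.2992 = 15.31
NF = 10 log₁₀(15.31) = 11.85 dB

11.85 dB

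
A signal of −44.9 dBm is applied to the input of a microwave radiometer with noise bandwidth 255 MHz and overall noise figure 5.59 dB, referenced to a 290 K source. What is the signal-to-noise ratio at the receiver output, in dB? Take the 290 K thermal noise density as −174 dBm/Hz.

Noise floor: N = −174 + 10 log₁₀(B) + NF
10 log₁₀(2.55×10⁸) = 84.07 dB
N = −174 + 84.07 + 5.59 = −84.34 dBm
SNR = P_sig − N = −44.9 − (−84.34) = 39.44 dB → 39.4 dB

39.4 dB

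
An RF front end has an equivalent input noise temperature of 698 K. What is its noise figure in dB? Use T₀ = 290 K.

F = 1 + T_e/T₀ = 1 + 698/290 = 3.4069
NF = 10 log₁₀(3.4069) = 5.32 dB

5.32 dB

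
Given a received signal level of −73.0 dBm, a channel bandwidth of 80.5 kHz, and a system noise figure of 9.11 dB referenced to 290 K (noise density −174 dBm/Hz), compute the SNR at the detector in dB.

42.8 dB

Noise floor: N = −174 + 10 log₁₀(B) + NF
10 log₁₀(8.05×10⁴) = 49.06 dB
N = −174 + 49.06 + 9.11 = −115.83 dBm
SNR = P_sig − N = −73.0 − (−115.83) = 42.83 dB → 42.8 dB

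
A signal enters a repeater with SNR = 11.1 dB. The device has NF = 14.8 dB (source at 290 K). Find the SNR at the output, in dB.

By definition F = SNR_in/SNR_out, so in dB: SNR_out = SNR_in − NF
SNR_out = 11.1 − 14.8 = −3.7 dB

−3.7 dB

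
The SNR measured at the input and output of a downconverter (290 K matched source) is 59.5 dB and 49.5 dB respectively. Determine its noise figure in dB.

NF (dB) = SNR_in(dB) − SNR_out(dB) when the source is at T₀
NF = 59.5 − 49.5 = 10.0 dB

10.0 dB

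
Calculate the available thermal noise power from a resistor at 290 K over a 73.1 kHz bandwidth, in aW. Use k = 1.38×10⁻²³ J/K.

293 aW

P_n = kTB = 1.38×10⁻²³ × 290 × 7.31×10⁴ = 2.93×10⁻¹⁶ W = 293 aW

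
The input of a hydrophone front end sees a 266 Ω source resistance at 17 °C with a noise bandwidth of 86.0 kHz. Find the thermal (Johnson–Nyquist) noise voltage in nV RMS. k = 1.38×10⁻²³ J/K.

605 nV

T = 17 °C + 273.15 = 290.15 K
V_n = √(4kTRB)
4kTRB = 4 × 1.38×10⁻²³ × 290.15 × 2.66×10² × 8.60×10⁴ = 3.66×10⁻¹³ V²
V_n = √(3.66×10⁻¹³) = 6.05×10⁻⁷ V = 605 nV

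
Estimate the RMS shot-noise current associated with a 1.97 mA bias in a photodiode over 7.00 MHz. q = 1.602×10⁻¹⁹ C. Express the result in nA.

I_n = √(2qI·B)
2qI·B = 2 × 1.602×10⁻¹⁹ × 1.97×10⁻³ × 7.00×10⁶ = 4.42×10⁻¹⁵ A²
I_n = √(4.42×10⁻¹⁵) = 6.65×10⁻⁸ A = 66.5 nA

66.5 nA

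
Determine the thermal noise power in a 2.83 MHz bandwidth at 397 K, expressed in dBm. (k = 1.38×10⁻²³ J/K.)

P_n = kTB = 1.38×10⁻²³ × 397 × 2.83×10⁶ = 1.55×10⁻¹⁴ W
In dBm: 10 log₁₀(1.55×10⁻¹⁴ / 10⁻³) = −108.1 dBm

−108.1 dBm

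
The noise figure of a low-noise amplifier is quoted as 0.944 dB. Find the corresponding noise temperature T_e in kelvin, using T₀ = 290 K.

F = 10^(0.944/10) = 1.2428
T_e = (F − 1)·T₀ = (1.2428 − 1) × 290 = 70.4 K

70.4 K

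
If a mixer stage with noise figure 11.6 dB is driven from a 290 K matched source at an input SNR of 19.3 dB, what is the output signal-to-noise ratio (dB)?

By definition F = SNR_in/SNR_out, so in dB: SNR_out = SNR_in − NF
SNR_out = 19.3 − 11.6 = 7.7 dB

7.7 dB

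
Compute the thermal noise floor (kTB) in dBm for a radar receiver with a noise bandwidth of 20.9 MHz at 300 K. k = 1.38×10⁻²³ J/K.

P_n = kTB = 1.38×10⁻²³ × 300 × 2.09×10⁷ = 8.65×10⁻¹⁴ W
In dBm: 10 log₁₀(8.65×10⁻¹⁴ / 10⁻³) = −100.6 dBm

−100.6 dBm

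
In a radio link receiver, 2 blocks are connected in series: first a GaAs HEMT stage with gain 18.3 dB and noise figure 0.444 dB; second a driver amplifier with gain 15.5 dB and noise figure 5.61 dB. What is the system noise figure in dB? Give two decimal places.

0.59 dB

Convert to linear (a loss of L dB is a gain of −L dB): F_i = 10^(NF_i/10), G_i = 10^(G_i,dB/10)
  Stage 1: F_1 = 10^(0.444/10) = 1.108, G_1 = 10^(18.3/10) = 67.61
  Stage 2: F_2 = 10^(5.61/10) = 3.639, G_2 = 10^(15.5/10) = 35.48
Friis cascade:
  F = 1.108 + (3.639 − 1)/67.61 = 1.147
NF = 10 log₁₀(1.147) = 0.59 dB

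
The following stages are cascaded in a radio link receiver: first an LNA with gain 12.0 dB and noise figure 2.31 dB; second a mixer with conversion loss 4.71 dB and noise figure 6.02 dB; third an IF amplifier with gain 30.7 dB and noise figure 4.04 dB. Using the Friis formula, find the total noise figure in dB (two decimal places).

3.38 dB

Convert to linear (a loss of L dB is a gain of −L dB): F_i = 10^(NF_i/10), G_i = 10^(G_i,dB/10)
  Stage 1: F_1 = 10^(2.31/10) = 1.702, G_1 = 10^(12.0/10) = 15.85
  Stage 2: F_2 = 10^(6.02/10) = 3.999, G_2 = 10^(−4.71/10) = 0.3381
  Stage 3: F_3 = 10^(4.04/10) = 2.535, G_3 = 10^(30.7/10) = 1175
Friis cascade:
  F = 1.702 + (3.999 − 1)/15.85 + (2.535 − 1)/5.358 = 2.178
NF = 10 log₁₀(2.178) = 3.38 dB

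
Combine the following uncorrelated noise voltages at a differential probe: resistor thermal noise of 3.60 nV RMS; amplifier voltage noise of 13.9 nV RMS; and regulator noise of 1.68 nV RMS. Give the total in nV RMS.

14.5 nV

Uncorrelated sources add in power (mean-square): V_tot = √(ΣV_i²)
V_tot = √[(3.60×10⁻⁹)² + (1.39×10⁻⁸)² + (1.68×10⁻⁹)²] = 1.45×10⁻⁸ V = 14.5 nV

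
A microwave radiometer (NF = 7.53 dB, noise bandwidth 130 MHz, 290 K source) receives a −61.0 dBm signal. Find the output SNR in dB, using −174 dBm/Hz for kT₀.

Noise floor: N = −174 + 10 log₁₀(B) + NF
10 log₁₀(1.30×10⁸) = 81.14 dB
N = −174 + 81.14 + 7.53 = −85.33 dBm
SNR = P_sig − N = −61.0 − (−85.33) = 24.33 dB → 24.3 dB

24.3 dB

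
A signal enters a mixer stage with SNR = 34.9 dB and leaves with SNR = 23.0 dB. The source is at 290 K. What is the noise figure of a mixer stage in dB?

NF (dB) = SNR_in(dB) − SNR_out(dB) when the source is at T₀
NF = 34.9 − 23.0 = 11.9 dB

11.9 dB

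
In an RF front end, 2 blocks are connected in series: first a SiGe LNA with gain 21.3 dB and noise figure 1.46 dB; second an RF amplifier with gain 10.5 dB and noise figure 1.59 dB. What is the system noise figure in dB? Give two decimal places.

1.47 dB

Convert to linear (a loss of L dB is a gain of −L dB): F_i = 10^(NF_i/10), G_i = 10^(G_i,dB/10)
  Stage 1: F_1 = 10^(1.46/10) = 1.400, G_1 = 10^(21.3/10) = 134.9
  Stage 2: F_2 = 10^(1.59/10) = 1.442, G_2 = 10^(10.5/10) = 11.22
Friis cascade:
  F = 1.400 + (1.442 − 1)/134.9 = 1.403
NF = 10 log₁₀(1.403) = 1.47 dB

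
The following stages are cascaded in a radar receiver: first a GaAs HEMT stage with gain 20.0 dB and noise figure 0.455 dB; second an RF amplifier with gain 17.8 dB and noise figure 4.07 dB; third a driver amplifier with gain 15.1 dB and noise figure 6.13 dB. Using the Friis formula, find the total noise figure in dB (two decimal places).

Convert to linear (a loss of L dB is a gain of −L dB): F_i = 10^(NF_i/10), G_i = 10^(G_i,dB/10)
  Stage 1: F_1 = 10^(0.455/10) = 1.110, G_1 = 10^(20.0/10) = 100.0
  Stage 2: F_2 = 10^(4.07/10) = 2.553, G_2 = 10^(17.8/10) = 60.26
  Stage 3: F_3 = 10^(6.13/10) = 4.102, G_3 = 10^(15.1/10) = 32.36
Friis cascade:
  F = 1.110 + (2.553 − 1)/100.0 + (4.102 − 1)/6026 = 1.126
NF = 10 log₁₀(1.126) = 0.52 dB

0.52 dB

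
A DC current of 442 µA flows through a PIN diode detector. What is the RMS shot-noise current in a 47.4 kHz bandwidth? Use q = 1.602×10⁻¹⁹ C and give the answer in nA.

I_n = √(2qI·B)
2qI·B = 2 × 1.602×10⁻¹⁹ × 4.42×10⁻⁴ × 4.74×10⁴ = 6.71×10⁻¹⁸ A²
I_n = √(6.71×10⁻¹⁸) = 2.59×10⁻⁹ A = 2.59 nA

2.59 nA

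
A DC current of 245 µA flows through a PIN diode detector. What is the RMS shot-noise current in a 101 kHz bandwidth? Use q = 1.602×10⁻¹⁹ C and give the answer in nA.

2.82 nA

I_n = √(2qI·B)
2qI·B = 2 × 1.602×10⁻¹⁹ × 2.45×10⁻⁴ × 1.01×10⁵ = 7.93×10⁻¹⁸ A²
I_n = √(7.93×10⁻¹⁸) = 2.82×10⁻⁹ A = 2.82 nA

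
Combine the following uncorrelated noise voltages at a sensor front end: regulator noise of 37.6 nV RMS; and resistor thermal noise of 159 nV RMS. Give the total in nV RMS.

Uncorrelated sources add in power (mean-square): V_tot = √(ΣV_i²)
V_tot = √[(3.76×10⁻⁸)² + (1.59×10⁻⁷)²] = 1.63×10⁻⁷ V = 163 nV

163 nV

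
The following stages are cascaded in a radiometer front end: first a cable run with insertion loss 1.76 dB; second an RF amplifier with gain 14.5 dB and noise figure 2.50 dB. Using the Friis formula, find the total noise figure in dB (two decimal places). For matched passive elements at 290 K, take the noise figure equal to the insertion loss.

4.26 dB

Convert to linear (a loss of L dB is a gain of −L dB): F_i = 10^(NF_i/10), G_i = 10^(G_i,dB/10)
  Stage 1: F_1 = 10^(1.76/10) = 1.500, G_1 = 10^(−1.76/10) = 0.6668
  Stage 2: F_2 = 10^(2.50/10) = 1.778, G_2 = 10^(14.5/10) = 28.18
Friis cascade:
  F = 1.500 + (1.778 − 1)/0.6668 = 2.667
NF = 10 log₁₀(2.667) = 4.26 dB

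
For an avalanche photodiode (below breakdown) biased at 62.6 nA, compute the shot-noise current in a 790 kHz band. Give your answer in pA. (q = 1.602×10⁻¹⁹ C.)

126 pA

I_n = √(2qI·B)
2qI·B = 2 × 1.602×10⁻¹⁹ × 6.26×10⁻⁸ × 7.90×10⁵ = 1.58×10⁻²⁰ A²
I_n = √(1.58×10⁻²⁰) = 1.26×10⁻¹⁰ A = 126 pA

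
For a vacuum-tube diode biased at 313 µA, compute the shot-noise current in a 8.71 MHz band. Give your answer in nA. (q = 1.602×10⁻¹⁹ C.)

29.6 nA

I_n = √(2qI·B)
2qI·B = 2 × 1.602×10⁻¹⁹ × 3.13×10⁻⁴ × 8.71×10⁶ = 8.73×10⁻¹⁶ A²
I_n = √(8.73×10⁻¹⁶) = 2.96×10⁻⁸ A = 29.6 nA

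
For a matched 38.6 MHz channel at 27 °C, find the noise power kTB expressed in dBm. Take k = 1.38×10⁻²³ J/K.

−98.0 dBm

T = 27 °C + 273.15 = 300.15 K
P_n = kTB = 1.38×10⁻²³ × 300.15 × 3.86×10⁷ = 1.60×10⁻¹³ W
In dBm: 10 log₁₀(1.60×10⁻¹³ / 10⁻³) = −98.0 dBm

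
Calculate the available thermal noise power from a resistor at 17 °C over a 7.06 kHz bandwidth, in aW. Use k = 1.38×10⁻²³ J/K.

28.3 aW

T = 17 °C + 273.15 = 290.15 K
P_n = kTB = 1.38×10⁻²³ × 290.15 × 7.06×10³ = 2.83×10⁻¹⁷ W = 28.3 aW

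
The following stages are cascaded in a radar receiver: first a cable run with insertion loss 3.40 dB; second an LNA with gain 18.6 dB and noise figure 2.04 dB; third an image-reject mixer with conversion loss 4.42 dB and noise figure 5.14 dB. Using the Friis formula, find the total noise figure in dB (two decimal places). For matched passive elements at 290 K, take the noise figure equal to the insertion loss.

5.52 dB

Convert to linear (a loss of L dB is a gain of −L dB): F_i = 10^(NF_i/10), G_i = 10^(G_i,dB/10)
  Stage 1: F_1 = 10^(3.40/10) = 2.188, G_1 = 10^(−3.40/10) = 0.4571
  Stage 2: F_2 = 10^(2.04/10) = 1.600, G_2 = 10^(18.6/10) = 72.44
  Stage 3: F_3 = 10^(5.14/10) = 3.266, G_3 = 10^(−4.42/10) = 0.3614
Friis cascade:
  F = 2.188 + (1.600 − 1)/0.4571 + (3.266 − 1)/33.11 = 3.568
NF = 10 log₁₀(3.568) = 5.52 dB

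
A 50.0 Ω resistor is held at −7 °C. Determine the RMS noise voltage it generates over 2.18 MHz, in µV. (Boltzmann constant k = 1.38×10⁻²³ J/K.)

T = −7 °C + 273.15 = 266.15 K
V_n = √(4kTRB)
4kTRB = 4 × 1.38×10⁻²³ × 266.15 × 5.00×10¹ × 2.18×10⁶ = 1.60×10⁻¹² V²
V_n = √(1.60×10⁻¹²) = 1.27×10⁻⁶ V = 1.27 µV

1.27 µV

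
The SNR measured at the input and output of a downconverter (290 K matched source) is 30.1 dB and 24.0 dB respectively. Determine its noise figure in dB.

NF (dB) = SNR_in(dB) − SNR_out(dB) when the source is at T₀
NF = 30.1 − 24.0 = 6.1 dB

6.1 dB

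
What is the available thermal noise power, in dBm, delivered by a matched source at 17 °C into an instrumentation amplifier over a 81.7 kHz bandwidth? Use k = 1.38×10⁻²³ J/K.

−124.9 dBm

T = 17 °C + 273.15 = 290.15 K
P_n = kTB = 1.38×10⁻²³ × 290.15 × 8.17×10⁴ = 3.27×10⁻¹⁶ W
In dBm: 10 log₁₀(3.27×10⁻¹⁶ / 10⁻³) = −124.9 dBm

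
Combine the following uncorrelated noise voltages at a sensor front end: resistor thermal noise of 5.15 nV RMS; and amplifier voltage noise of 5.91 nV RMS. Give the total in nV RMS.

Uncorrelated sources add in power (mean-square): V_tot = √(ΣV_i²)
V_tot = √[(5.15×10⁻⁹)² + (5.91×10⁻⁹)²] = 7.84×10⁻⁹ V = 7.84 nV

7.84 nV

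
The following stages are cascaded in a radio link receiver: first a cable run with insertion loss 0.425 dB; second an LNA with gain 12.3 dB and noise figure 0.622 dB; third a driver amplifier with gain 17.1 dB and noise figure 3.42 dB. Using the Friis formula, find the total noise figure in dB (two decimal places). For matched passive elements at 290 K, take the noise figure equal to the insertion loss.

1.30 dB

Convert to linear (a loss of L dB is a gain of −L dB): F_i = 10^(NF_i/10), G_i = 10^(G_i,dB/10)
  Stage 1: F_1 = 10^(0.425/10) = 1.103, G_1 = 10^(−0.425/10) = 0.9068
  Stage 2: F_2 = 10^(0.622/10) = 1.154, G_2 = 10^(12.3/10) = 16.98
  Stage 3: F_3 = 10^(3.42/10) = 2.198, G_3 = 10^(17.1/10) = 51.29
Friis cascade:
  F = 1.103 + (1.154 − 1)/0.9068 + (2.198 − 1)/15.40 = 1.350
NF = 10 log₁₀(1.350) = 1.30 dB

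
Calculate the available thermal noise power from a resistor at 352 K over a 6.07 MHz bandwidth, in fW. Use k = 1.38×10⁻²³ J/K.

29.5 fW

P_n = kTB = 1.38×10⁻²³ × 352 × 6.07×10⁶ = 2.95×10⁻¹⁴ W = 29.5 fW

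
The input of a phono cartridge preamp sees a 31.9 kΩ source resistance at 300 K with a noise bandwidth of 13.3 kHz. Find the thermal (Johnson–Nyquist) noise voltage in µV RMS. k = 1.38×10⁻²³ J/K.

V_n = √(4kTRB)
4kTRB = 4 × 1.38×10⁻²³ × 300 × 3.19×10⁴ × 1.33×10⁴ = 7.03×10⁻¹² V²
V_n = √(7.03×10⁻¹²) = 2.65×10⁻⁶ V = 2.65 µV

2.65 µV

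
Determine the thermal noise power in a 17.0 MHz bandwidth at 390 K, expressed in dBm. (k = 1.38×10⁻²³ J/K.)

P_n = kTB = 1.38×10⁻²³ × 390 × 1.70×10⁷ = 9.15×10⁻¹⁴ W
In dBm: 10 log₁₀(9.15×10⁻¹⁴ / 10⁻³) = −100.4 dBm

−100.4 dBm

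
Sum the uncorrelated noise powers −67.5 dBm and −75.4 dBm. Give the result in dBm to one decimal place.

Convert to linear, add, convert back:
P₁ = 1.78×10⁻¹⁰ W, P₂ = 2.88×10⁻¹¹ W
P_tot = 2.07×10⁻¹⁰ W → 10 log₁₀(P_tot / 10⁻³) = −66.8 dBm

−66.8 dBm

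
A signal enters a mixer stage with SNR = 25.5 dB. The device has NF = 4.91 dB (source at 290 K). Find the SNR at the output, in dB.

20.59 dB

By definition F = SNR_in/SNR_out, so in dB: SNR_out = SNR_in − NF
SNR_out = 25.5 − 4.91 = 20.59 dB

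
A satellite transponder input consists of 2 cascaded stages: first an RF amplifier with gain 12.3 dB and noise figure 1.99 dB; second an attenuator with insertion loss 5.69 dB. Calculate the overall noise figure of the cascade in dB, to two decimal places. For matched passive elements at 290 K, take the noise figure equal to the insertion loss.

Convert to linear (a loss of L dB is a gain of −L dB): F_i = 10^(NF_i/10), G_i = 10^(G_i,dB/10)
  Stage 1: F_1 = 10^(1.99/10) = 1.581, G_1 = 10^(12.3/10) = 16.98
  Stage 2: F_2 = 10^(5.69/10) = 3.707, G_2 = 10^(−5.69/10) = 0.2698
Friis cascade:
  F = 1.581 + (3.707 − 1)/16.98 = 1.741
NF = 10 log₁₀(1.741) = 2.41 dB

2.41 dB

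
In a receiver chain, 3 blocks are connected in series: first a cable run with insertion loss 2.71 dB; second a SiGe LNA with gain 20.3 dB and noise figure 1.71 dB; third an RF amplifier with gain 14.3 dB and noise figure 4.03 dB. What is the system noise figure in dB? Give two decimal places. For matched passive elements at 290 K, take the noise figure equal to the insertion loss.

4.46 dB

Convert to linear (a loss of L dB is a gain of −L dB): F_i = 10^(NF_i/10), G_i = 10^(G_i,dB/10)
  Stage 1: F_1 = 10^(2.71/10) = 1.866, G_1 = 10^(−2.71/10) = 0.5358
  Stage 2: F_2 = 10^(1.71/10) = 1.483, G_2 = 10^(20.3/10) = 107.2
  Stage 3: F_3 = 10^(4.03/10) = 2.529, G_3 = 10^(14.3/10) = 26.92
Friis cascade:
  F = 1.866 + (1.483 − 1)/0.5358 + (2.529 − 1)/57.41 = 2.794
NF = 10 log₁₀(2.794) = 4.46 dB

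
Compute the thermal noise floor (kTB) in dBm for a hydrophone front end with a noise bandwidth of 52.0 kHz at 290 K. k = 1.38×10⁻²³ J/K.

P_n = kTB = 1.38×10⁻²³ × 290 × 5.20×10⁴ = 2.08×10⁻¹⁶ W
In dBm: 10 log₁₀(2.08×10⁻¹⁶ / 10⁻³) = −126.8 dBm

−126.8 dBm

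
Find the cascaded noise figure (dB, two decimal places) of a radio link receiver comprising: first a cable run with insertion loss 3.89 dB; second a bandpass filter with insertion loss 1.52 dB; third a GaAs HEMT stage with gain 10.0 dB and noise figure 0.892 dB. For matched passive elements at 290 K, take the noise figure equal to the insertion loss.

Convert to linear (a loss of L dB is a gain of −L dB): F_i = 10^(NF_i/10), G_i = 10^(G_i,dB/10)
  Stage 1: F_1 = 10^(3.89/10) = 2.449, G_1 = 10^(−3.89/10) = 0.4083
  Stage 2: F_2 = 10^(1.52/10) = 1.419, G_2 = 10^(−1.52/10) = 0.7047
  Stage 3: F_3 = 10^(0.892/10) = 1.228, G_3 = 10^(10.0/10) = 10.00
Friis cascade:
  F = 2.449 + (1.419 − 1)/0.4083 + (1.228 − 1)/0.2877 = 4.268
NF = 10 log₁₀(4.268) = 6.30 dB

6.30 dB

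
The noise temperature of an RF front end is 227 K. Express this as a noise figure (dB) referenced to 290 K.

2.51 dB

F = 1 + T_e/T₀ = 1 + 227/290 = 1.78276
NF = 10 log₁₀(1.78276) = 2.51 dB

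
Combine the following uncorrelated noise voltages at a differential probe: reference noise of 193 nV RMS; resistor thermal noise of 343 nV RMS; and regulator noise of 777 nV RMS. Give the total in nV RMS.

871 nV

Uncorrelated sources add in power (mean-square): V_tot = √(ΣV_i²)
V_tot = √[(1.93×10⁻⁷)² + (3.43×10⁻⁷)² + (7.77×10⁻⁷)²] = 8.71×10⁻⁷ V = 871 nV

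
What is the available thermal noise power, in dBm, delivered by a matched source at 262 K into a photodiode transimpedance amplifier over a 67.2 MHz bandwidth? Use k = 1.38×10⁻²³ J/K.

P_n = kTB = 1.38×10⁻²³ × 262 × 6.72×10⁷ = 2.43×10⁻¹³ W
In dBm: 10 log₁₀(2.43×10⁻¹³ / 10⁻³) = −96.1 dBm

−96.1 dBm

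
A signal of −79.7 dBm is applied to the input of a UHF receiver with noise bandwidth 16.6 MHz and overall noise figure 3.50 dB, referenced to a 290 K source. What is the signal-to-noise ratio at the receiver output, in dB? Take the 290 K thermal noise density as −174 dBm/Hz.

18.6 dB

Noise floor: N = −174 + 10 log₁₀(B) + NF
10 log₁₀(1.66×10⁷) = 72.2 dB
N = −174 + 72.2 + 3.50 = −98.30 dBm
SNR = P_sig − N = −79.7 − (−98.30) = 18.60 dB → 18.6 dB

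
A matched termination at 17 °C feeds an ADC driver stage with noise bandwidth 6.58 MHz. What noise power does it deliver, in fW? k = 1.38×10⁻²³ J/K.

T = 17 °C + 273.15 = 290.15 K
P_n = kTB = 1.38×10⁻²³ × 290.15 × 6.58×10⁶ = 2.63×10⁻¹⁴ W = 26.3 fW

26.3 fW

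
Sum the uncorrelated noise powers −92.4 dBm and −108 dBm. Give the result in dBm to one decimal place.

−92.3 dBm

Convert to linear, add, convert back:
P₁ = 5.75×10⁻¹³ W, P₂ = 1.58×10⁻¹⁴ W
P_tot = 5.91×10⁻¹³ W → 10 log₁₀(P_tot / 10⁻³) = −92.3 dBm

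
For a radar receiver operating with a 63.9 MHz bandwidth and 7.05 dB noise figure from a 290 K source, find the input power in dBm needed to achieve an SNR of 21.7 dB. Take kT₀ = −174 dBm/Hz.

Sensitivity = −174 + 10 log₁₀(B) + NF + SNR_min
= −174 + 78.06 + 7.05 + 21.7
= −67.19 dBm → −67.2 dBm

−67.2 dBm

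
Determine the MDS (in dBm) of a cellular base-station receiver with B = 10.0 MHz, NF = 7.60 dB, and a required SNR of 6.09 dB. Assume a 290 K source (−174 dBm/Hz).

−90.3 dBm

Sensitivity = −174 + 10 log₁₀(B) + NF + SNR_min
= −174 + 70 + 7.60 + 6.09
= −90.31 dBm → −90.3 dBm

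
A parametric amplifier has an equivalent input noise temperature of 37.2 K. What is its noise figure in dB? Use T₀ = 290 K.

F = 1 + T_e/T₀ = 1 + 37.2/290 = 1.12828
NF = 10 log₁₀(1.12828) = 0.524 dB

0.524 dB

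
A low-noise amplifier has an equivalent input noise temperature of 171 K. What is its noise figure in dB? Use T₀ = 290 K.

F = 1 + T_e/T₀ = 1 + 171/290 = 1.58966
NF = 10 log₁₀(1.58966) = 2.01 dB

2.01 dB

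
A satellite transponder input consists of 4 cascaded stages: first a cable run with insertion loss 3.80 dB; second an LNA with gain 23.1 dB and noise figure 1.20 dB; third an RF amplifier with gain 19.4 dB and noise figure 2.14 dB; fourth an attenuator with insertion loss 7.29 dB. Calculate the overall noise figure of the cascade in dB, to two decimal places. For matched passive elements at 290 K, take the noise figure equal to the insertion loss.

Convert to linear (a loss of L dB is a gain of −L dB): F_i = 10^(NF_i/10), G_i = 10^(G_i,dB/10)
  Stage 1: F_1 = 10^(3.80/10) = 2.399, G_1 = 10^(−3.80/10) = 0.4169
  Stage 2: F_2 = 10^(1.20/10) = 1.318, G_2 = 10^(23.1/10) = 204.2
  Stage 3: F_3 = 10^(2.14/10) = 1.637, G_3 = 10^(19.4/10) = 87.10
  Stage 4: F_4 = 10^(7.29/10) = 5.358, G_4 = 10^(−7.29/10) = 0.1866
Friis cascade:
  F = 2.399 + (1.318 − 1)/0.4169 + (1.637 − 1)/85.11 + (5.358 − 1)/7413 = 3.170
NF = 10 log₁₀(3.170) = 5.01 dB

5.01 dB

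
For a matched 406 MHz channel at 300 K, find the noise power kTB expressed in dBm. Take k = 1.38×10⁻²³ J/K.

P_n = kTB = 1.38×10⁻²³ × 300 × 4.06×10⁸ = 1.68×10⁻¹² W
In dBm: 10 log₁₀(1.68×10⁻¹² / 10⁻³) = −87.7 dBm

−87.7 dBm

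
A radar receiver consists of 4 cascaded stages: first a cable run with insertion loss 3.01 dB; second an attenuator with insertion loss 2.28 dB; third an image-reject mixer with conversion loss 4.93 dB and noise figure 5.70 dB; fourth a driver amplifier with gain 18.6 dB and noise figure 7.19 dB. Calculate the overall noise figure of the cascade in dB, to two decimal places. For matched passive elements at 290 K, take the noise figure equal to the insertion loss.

Convert to linear (a loss of L dB is a gain of −L dB): F_i = 10^(NF_i/10), G_i = 10^(G_i,dB/10)
  Stage 1: F_1 = 10^(3.01/10) = 2.000, G_1 = 10^(−3.01/10) = 0.5000
  Stage 2: F_2 = 10^(2.28/10) = 1.690, G_2 = 10^(−2.28/10) = 0.5916
  Stage 3: F_3 = 10^(5.70/10) = 3.715, G_3 = 10^(−4.93/10) = 0.3214
  Stage 4: F_4 = 10^(7.19/10) = 5.236, G_4 = 10^(18.6/10) = 72.44
Friis cascade:
  F = 2.000 + (1.690 − 1)/0.5000 + (3.715 − 1)/0.2958 + (5.236 − 1)/0.09506 = 57.12
NF = 10 log₁₀(57.12) = 17.57 dB

17.57 dB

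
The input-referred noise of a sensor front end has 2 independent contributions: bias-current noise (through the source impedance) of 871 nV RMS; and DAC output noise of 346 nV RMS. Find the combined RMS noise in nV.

Uncorrelated sources add in power (mean-square): V_tot = √(ΣV_i²)
V_tot = √[(8.71×10⁻⁷)² + (3.46×10⁻⁷)²] = 9.37×10⁻⁷ V = 937 nV

937 nV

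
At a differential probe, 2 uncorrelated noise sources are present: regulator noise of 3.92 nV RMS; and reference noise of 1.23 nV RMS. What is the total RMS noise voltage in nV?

4.11 nV

Uncorrelated sources add in power (mean-square): V_tot = √(ΣV_i²)
V_tot = √[(3.92×10⁻⁹)² + (1.23×10⁻⁹)²] = 4.11×10⁻⁹ V = 4.11 nV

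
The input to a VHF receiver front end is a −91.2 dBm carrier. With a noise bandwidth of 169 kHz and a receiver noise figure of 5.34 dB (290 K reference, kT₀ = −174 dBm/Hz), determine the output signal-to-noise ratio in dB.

25.2 dB

Noise floor: N = −174 + 10 log₁₀(B) + NF
10 log₁₀(1.69×10⁵) = 52.28 dB
N = −174 + 52.28 + 5.34 = −116.38 dBm
SNR = P_sig − N = −91.2 − (−116.38) = 25.18 dB → 25.2 dB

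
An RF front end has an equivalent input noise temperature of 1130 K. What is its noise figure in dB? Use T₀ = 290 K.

6.90 dB

F = 1 + T_e/T₀ = 1 + 1130/290 = 4.89655
NF = 10 log₁₀(4.89655) = 6.90 dB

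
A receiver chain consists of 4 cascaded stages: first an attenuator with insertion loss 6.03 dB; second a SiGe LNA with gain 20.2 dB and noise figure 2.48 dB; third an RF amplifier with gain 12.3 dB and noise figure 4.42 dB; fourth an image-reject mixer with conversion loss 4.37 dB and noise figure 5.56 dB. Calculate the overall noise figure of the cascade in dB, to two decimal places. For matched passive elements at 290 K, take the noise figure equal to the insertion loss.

Convert to linear (a loss of L dB is a gain of −L dB): F_i = 10^(NF_i/10), G_i = 10^(G_i,dB/10)
  Stage 1: F_1 = 10^(6.03/10) = 4.009, G_1 = 10^(−6.03/10) = 0.2495
  Stage 2: F_2 = 10^(2.48/10) = 1.770, G_2 = 10^(20.2/10) = 104.7
  Stage 3: F_3 = 10^(4.42/10) = 2.767, G_3 = 10^(12.3/10) = 16.98
  Stage 4: F_4 = 10^(5.56/10) = 3.597, G_4 = 10^(−4.37/10) = 0.3656
Friis cascade:
  F = 4.009 + (1.770 − 1)/0.2495 + (2.767 − 1)/26.12 + (3.597 − 1)/443.6 = 7.169
NF = 10 log₁₀(7.169) = 8.55 dB

8.55 dB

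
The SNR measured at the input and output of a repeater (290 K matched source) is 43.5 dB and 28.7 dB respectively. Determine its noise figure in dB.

NF (dB) = SNR_in(dB) − SNR_out(dB) when the source is at T₀
NF = 43.5 − 28.7 = 14.8 dB

14.8 dB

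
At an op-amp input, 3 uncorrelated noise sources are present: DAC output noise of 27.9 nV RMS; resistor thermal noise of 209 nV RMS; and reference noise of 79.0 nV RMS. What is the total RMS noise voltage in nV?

Uncorrelated sources add in power (mean-square): V_tot = √(ΣV_i²)
V_tot = √[(2.79×10⁻⁸)² + (2.09×10⁻⁷)² + (7.90×10⁻⁸)²] = 2.25×10⁻⁷ V = 225 nV

225 nV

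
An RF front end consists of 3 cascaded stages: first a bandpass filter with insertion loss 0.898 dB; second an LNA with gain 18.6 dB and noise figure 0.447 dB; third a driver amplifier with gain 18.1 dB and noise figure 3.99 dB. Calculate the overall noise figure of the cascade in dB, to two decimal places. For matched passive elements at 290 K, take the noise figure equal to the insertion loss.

1.43 dB

Convert to linear (a loss of L dB is a gain of −L dB): F_i = 10^(NF_i/10), G_i = 10^(G_i,dB/10)
  Stage 1: F_1 = 10^(0.898/10) = 1.230, G_1 = 10^(−0.898/10) = 0.8132
  Stage 2: F_2 = 10^(0.447/10) = 1.108, G_2 = 10^(18.6/10) = 72.44
  Stage 3: F_3 = 10^(3.99/10) = 2.506, G_3 = 10^(18.1/10) = 64.57
Friis cascade:
  F = 1.230 + (1.108 − 1)/0.8132 + (2.506 − 1)/58.91 = 1.389
NF = 10 log₁₀(1.389) = 1.43 dB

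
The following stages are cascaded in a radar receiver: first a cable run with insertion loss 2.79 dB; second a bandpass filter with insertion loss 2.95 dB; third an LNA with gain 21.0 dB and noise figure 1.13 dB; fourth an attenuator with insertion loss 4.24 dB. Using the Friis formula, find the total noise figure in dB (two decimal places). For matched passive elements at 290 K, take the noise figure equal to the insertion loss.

Convert to linear (a loss of L dB is a gain of −L dB): F_i = 10^(NF_i/10), G_i = 10^(G_i,dB/10)
  Stage 1: F_1 = 10^(2.79/10) = 1.901, G_1 = 10^(−2.79/10) = 0.5260
  Stage 2: F_2 = 10^(2.95/10) = 1.972, G_2 = 10^(−2.95/10) = 0.5070
  Stage 3: F_3 = 10^(1.13/10) = 1.297, G_3 = 10^(21.0/10) = 125.9
  Stage 4: F_4 = 10^(4.24/10) = 2.655, G_4 = 10^(−4.24/10) = 0.3767
Friis cascade:
  F = 1.901 + (1.972 − 1)/0.5260 + (1.297 − 1)/0.2667 + (2.655 − 1)/33.57 = 4.913
NF = 10 log₁₀(4.913) = 6.91 dB

6.91 dB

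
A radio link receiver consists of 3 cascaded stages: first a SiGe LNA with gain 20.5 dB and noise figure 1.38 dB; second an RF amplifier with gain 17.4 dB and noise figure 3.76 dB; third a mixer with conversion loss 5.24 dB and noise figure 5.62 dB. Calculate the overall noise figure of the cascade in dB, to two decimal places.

1.42 dB

Convert to linear (a loss of L dB is a gain of −L dB): F_i = 10^(NF_i/10), G_i = 10^(G_i,dB/10)
  Stage 1: F_1 = 10^(1.38/10) = 1.374, G_1 = 10^(20.5/10) = 112.2
  Stage 2: F_2 = 10^(3.76/10) = 2.377, G_2 = 10^(17.4/10) = 54.95
  Stage 3: F_3 = 10^(5.62/10) = 3.648, G_3 = 10^(−5.24/10) = 0.2992
Friis cascade:
  F = 1.374 + (2.377 − 1)/112.2 + (3.648 − 1)/6166 = 1.387
NF = 10 log₁₀(1.387) = 1.42 dB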